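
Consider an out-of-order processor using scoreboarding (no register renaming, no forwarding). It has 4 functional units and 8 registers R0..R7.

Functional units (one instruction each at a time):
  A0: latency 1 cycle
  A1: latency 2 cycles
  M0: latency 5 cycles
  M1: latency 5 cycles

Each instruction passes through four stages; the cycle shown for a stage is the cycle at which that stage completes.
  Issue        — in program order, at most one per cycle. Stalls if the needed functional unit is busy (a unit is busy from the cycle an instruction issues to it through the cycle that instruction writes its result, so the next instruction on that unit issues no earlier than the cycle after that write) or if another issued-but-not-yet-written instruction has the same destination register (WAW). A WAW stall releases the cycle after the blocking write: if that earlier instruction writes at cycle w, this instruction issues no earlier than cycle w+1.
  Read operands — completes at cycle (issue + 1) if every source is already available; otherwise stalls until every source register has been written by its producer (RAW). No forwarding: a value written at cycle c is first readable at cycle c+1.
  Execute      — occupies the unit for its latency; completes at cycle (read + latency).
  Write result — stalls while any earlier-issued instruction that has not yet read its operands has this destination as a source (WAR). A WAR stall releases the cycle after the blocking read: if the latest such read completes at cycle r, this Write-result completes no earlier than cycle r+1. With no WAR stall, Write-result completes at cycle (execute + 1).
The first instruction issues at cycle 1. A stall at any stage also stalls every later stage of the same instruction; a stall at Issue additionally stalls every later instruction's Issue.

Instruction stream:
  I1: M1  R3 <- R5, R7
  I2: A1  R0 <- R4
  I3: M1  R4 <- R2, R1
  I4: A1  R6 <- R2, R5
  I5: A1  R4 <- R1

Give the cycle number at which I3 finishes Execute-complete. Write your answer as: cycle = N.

cycle 1: I1 issues→M1
cycle 2: I1 reads · I2 issues→A1
cycle 3: I2 reads
cycle 5: I2 exec-done
cycle 6: I2 writes R0
cycle 7: I1 exec-done
cycle 8: I1 writes R3
cycle 9: I3 issues→M1
cycle 10: I3 reads · I4 issues→A1
cycle 11: I4 reads
cycle 13: I4 exec-done
cycle 14: I4 writes R6
cycle 15: I3 exec-done
cycle 16: I3 writes R4
cycle 17: I5 issues→A1
cycle 18: I5 reads
cycle 20: I5 exec-done
cycle 21: I5 writes R4

cycle = 15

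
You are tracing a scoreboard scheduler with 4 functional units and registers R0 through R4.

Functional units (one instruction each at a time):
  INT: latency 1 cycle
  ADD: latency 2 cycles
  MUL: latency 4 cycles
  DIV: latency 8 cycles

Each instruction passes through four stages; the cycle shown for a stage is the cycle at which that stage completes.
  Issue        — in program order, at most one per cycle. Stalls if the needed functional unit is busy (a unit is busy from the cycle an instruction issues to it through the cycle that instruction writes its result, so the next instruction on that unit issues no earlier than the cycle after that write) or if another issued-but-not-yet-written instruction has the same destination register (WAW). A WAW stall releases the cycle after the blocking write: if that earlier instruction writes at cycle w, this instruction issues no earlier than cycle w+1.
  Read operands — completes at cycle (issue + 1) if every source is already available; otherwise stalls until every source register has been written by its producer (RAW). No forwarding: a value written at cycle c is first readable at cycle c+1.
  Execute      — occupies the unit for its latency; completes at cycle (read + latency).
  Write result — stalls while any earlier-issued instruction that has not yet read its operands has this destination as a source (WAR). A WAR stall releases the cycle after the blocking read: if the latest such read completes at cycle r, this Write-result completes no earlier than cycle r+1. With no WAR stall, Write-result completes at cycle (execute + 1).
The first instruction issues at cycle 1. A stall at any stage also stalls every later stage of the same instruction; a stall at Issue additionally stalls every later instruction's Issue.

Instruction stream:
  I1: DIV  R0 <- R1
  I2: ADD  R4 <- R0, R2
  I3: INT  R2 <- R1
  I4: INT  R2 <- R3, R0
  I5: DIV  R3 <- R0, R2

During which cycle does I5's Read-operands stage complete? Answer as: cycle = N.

I1: IS=1 RO=2 EX=10 WR=11
I2: IS=2 RO=12 EX=14 WR=15  [RAW R0: wait I1 write@11]
I3: IS=3 RO=4 EX=5 WR=13  [WAR R2: wait I2 read@12]
I4: IS=14 RO=15 EX=16 WR=17  [struct: INT busy until I3 writes@13]
I5: IS=15 RO=18 EX=26 WR=27  [RAW R2: wait I4 write@17]

cycle = 18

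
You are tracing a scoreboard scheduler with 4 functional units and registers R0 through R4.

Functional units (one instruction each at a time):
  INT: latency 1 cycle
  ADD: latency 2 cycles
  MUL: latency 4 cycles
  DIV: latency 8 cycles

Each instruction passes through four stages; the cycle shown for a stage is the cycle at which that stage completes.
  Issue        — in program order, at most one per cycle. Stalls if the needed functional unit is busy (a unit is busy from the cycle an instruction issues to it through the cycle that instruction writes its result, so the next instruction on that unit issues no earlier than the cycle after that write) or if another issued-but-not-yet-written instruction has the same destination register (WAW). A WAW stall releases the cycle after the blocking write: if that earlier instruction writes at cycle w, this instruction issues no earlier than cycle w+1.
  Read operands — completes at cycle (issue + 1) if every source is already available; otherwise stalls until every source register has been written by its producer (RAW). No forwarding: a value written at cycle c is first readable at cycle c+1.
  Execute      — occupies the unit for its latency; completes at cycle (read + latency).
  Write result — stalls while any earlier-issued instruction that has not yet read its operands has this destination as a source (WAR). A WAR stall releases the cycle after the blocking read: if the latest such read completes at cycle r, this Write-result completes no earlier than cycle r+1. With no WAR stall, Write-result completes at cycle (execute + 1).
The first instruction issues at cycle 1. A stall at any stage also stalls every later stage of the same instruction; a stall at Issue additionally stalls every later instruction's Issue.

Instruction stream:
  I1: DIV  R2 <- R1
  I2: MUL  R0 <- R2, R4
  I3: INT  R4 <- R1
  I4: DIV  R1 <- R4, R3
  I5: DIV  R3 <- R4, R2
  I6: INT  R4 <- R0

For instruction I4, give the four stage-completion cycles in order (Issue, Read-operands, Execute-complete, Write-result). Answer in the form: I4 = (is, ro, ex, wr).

I1: IS=1 RO=2 EX=10 WR=11
I2: IS=2 RO=12 EX=16 WR=17  [RAW R2: wait I1 write@11]
I3: IS=3 RO=4 EX=5 WR=13  [WAR R4: wait I2 read@12]
I4: IS=12 RO=14 EX=22 WR=23  [struct: DIV busy until I1 writes@11; RAW R4: wait I3 write@13]
I5: IS=24 RO=25 EX=33 WR=34  [struct: DIV busy until I4 writes@23]
I6: IS=25 RO=26 EX=27 WR=28

I4 = (12, 14, 22, 23)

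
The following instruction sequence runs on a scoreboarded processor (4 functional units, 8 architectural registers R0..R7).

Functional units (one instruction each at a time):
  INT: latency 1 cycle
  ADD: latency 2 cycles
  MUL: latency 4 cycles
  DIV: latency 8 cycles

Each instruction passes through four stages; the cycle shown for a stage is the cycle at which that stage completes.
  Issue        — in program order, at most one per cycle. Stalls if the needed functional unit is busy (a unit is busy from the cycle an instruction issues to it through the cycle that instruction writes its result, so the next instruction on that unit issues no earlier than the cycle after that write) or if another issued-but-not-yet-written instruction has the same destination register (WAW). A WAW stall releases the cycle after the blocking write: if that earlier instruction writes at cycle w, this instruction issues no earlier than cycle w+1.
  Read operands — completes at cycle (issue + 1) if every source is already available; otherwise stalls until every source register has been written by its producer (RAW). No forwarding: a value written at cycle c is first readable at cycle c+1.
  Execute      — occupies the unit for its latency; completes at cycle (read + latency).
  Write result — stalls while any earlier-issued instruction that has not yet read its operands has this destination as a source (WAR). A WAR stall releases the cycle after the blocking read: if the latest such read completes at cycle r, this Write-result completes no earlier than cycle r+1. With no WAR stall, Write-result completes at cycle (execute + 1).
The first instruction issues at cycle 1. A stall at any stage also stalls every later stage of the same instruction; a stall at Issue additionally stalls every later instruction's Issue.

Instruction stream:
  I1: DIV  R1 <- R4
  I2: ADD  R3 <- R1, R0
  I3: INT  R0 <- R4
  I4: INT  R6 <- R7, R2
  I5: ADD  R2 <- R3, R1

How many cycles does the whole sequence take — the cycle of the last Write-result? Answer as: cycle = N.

[1] I1 dispatched to DIV
[2] I1 operands ready, I2 dispatched to ADD
[3] I3 dispatched to INT
[4] I3 operands ready
[5] I3 complete
[10] I1 complete
[11] R1←I1
[12] I2 operands ready
[13] R0←I3
[14] I2 complete, I4 dispatched to INT
[15] R3←I2, I4 operands ready
[16] I4 complete, I5 dispatched to ADD
[17] R6←I4, I5 operands ready
[19] I5 complete
[20] R2←I5

cycle = 20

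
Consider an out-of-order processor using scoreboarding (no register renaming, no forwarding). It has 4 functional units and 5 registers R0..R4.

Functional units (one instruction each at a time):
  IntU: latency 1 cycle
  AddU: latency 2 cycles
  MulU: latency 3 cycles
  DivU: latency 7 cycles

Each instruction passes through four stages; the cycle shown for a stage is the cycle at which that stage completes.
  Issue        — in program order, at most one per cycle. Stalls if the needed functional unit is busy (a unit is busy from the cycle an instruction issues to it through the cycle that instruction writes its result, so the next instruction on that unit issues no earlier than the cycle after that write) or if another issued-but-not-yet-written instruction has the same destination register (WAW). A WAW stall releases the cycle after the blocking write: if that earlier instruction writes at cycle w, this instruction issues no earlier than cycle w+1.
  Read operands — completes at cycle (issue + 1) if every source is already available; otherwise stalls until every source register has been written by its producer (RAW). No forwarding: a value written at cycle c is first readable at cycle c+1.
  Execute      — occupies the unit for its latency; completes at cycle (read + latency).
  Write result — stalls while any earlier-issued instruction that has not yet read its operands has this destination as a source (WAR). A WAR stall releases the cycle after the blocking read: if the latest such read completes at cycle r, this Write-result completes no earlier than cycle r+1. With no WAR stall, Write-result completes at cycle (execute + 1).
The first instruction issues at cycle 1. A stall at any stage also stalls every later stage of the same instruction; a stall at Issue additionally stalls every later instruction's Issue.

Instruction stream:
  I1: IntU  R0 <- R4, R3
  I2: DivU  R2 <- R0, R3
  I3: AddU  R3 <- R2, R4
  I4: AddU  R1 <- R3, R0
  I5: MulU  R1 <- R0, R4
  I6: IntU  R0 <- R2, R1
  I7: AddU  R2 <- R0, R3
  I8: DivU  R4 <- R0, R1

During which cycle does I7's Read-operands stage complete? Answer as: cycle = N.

c1: issue I1 (IntU)
c2: I1 read-ops · issue I2 (DivU)
c3: I1 finished on IntU · issue I3 (AddU)
c4: I1→R0
c5: I2 read-ops
c12: I2 finished on DivU
c13: I2→R2
c14: I3 read-ops
c16: I3 finished on AddU
c17: I3→R3
c18: issue I4 (AddU)
c19: I4 read-ops
c21: I4 finished on AddU
c22: I4→R1
c23: issue I5 (MulU)
c24: I5 read-ops · issue I6 (IntU)
c25: issue I7 (AddU)
c26: issue I8 (DivU)
c27: I5 finished on MulU
c28: I5→R1
c29: I6 read-ops
c30: I6 finished on IntU
c31: I6→R0
c32: I7 read-ops · I8 read-ops
c34: I7 finished on AddU
c35: I7→R2
c39: I8 finished on DivU
c40: I8→R4

cycle = 32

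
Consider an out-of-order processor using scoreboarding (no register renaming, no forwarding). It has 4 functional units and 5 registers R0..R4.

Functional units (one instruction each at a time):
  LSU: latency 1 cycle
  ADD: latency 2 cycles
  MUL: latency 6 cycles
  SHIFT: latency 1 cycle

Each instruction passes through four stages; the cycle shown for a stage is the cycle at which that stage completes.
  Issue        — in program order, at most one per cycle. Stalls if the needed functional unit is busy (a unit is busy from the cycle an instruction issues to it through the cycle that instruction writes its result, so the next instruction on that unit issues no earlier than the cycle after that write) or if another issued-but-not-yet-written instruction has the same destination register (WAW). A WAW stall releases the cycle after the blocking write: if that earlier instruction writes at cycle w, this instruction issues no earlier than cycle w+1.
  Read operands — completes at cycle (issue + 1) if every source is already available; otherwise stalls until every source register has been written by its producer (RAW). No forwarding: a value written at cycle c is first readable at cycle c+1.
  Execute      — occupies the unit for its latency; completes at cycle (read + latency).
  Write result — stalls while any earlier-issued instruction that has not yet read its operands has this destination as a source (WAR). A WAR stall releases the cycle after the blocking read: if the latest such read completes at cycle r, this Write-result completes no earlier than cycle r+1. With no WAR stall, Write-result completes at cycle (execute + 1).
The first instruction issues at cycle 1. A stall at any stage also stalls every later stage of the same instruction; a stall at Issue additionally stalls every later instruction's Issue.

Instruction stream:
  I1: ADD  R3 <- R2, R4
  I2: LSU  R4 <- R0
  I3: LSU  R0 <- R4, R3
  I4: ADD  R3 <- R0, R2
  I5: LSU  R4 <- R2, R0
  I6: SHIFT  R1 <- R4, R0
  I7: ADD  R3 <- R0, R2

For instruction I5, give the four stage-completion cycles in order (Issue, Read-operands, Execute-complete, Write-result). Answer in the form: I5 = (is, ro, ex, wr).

I5 = (10, 11, 12, 13)

1) issue 1, read 2, done 4, write 5
2) issue 2, read 3, done 4, write 5
3) issue 6, read 7, done 8, write 9  <struct: LSU busy until I2 writes@5>
4) issue 7, read 10, done 12, write 13  <RAW R0: wait I3 write@9>
5) issue 10, read 11, done 12, write 13  <struct: LSU busy until I3 writes@9>
6) issue 11, read 14, done 15, write 16  <RAW R4: wait I5 write@13>
7) issue 14, read 15, done 17, write 18  <struct: ADD busy until I4 writes@13>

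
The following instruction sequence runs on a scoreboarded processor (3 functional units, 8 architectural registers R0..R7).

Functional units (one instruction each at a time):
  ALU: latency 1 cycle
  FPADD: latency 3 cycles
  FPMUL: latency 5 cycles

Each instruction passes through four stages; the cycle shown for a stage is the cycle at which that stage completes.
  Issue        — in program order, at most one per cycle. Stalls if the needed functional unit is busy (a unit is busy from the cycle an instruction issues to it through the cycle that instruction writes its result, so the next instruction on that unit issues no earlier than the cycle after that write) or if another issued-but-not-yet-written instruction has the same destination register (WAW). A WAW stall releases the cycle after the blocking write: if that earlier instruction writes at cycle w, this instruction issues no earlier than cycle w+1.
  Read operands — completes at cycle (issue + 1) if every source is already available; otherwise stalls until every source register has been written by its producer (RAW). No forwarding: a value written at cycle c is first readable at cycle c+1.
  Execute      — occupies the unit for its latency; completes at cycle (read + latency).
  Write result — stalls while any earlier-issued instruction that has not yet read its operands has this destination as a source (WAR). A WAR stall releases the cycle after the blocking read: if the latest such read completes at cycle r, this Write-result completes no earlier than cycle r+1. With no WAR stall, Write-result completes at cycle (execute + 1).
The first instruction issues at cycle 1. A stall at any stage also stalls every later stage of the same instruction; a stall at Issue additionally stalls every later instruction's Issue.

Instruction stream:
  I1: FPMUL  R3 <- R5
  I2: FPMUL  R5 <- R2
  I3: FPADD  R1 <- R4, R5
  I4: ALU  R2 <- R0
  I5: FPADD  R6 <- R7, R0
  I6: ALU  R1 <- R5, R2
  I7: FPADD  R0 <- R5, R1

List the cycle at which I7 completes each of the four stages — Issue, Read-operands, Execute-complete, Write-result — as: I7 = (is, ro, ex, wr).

I7 = (28, 29, 32, 33)

t=1  I1 dispatched to FPMUL
t=2  I1 operands ready
t=7  I1 complete
t=8  R3←I1
t=9  I2 dispatched to FPMUL
t=10  I2 operands ready · I3 dispatched to FPADD
t=11  I4 dispatched to ALU
t=12  I4 operands ready
t=13  I4 complete
t=14  R2←I4
t=15  I2 complete
t=16  R5←I2
t=17  I3 operands ready
t=20  I3 complete
t=21  R1←I3
t=22  I5 dispatched to FPADD
t=23  I5 operands ready · I6 dispatched to ALU
t=24  I6 operands ready
t=25  I6 complete
t=26  I5 complete · R1←I6
t=27  R6←I5
t=28  I7 dispatched to FPADD
t=29  I7 operands ready
t=32  I7 complete
t=33  R0←I7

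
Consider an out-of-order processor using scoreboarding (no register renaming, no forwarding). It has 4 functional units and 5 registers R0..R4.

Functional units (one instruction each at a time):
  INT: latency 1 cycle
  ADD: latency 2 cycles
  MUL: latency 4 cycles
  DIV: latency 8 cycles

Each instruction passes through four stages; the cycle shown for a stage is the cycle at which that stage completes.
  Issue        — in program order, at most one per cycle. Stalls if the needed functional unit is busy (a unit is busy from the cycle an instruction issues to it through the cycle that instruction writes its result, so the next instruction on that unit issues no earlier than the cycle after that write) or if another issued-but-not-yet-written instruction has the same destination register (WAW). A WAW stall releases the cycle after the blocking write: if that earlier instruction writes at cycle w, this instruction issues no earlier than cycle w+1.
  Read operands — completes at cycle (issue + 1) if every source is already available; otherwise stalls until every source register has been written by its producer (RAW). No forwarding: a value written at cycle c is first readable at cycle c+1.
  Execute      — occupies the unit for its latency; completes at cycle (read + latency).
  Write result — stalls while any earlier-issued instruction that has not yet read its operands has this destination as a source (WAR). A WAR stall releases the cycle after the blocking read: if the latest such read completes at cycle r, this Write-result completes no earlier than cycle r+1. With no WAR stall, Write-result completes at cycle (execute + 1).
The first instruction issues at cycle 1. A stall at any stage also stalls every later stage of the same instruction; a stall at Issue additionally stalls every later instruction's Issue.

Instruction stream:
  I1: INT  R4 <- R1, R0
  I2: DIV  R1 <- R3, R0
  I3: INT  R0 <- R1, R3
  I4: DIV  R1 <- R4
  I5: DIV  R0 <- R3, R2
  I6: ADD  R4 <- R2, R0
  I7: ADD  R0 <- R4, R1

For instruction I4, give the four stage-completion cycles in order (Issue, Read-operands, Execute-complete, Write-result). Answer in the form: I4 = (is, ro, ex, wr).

I4 = (13, 14, 22, 23)

[1] I1 dispatched to INT
[2] I1 operands ready · I2 dispatched to DIV
[3] I1 complete · I2 operands ready
[4] R4←I1
[5] I3 dispatched to INT
[11] I2 complete
[12] R1←I2
[13] I3 operands ready · I4 dispatched to DIV
[14] I3 complete · I4 operands ready
[15] R0←I3
[22] I4 complete
[23] R1←I4
[24] I5 dispatched to DIV
[25] I5 operands ready · I6 dispatched to ADD
[33] I5 complete
[34] R0←I5
[35] I6 operands ready
[37] I6 complete
[38] R4←I6
[39] I7 dispatched to ADD
[40] I7 operands ready
[42] I7 complete
[43] R0←I7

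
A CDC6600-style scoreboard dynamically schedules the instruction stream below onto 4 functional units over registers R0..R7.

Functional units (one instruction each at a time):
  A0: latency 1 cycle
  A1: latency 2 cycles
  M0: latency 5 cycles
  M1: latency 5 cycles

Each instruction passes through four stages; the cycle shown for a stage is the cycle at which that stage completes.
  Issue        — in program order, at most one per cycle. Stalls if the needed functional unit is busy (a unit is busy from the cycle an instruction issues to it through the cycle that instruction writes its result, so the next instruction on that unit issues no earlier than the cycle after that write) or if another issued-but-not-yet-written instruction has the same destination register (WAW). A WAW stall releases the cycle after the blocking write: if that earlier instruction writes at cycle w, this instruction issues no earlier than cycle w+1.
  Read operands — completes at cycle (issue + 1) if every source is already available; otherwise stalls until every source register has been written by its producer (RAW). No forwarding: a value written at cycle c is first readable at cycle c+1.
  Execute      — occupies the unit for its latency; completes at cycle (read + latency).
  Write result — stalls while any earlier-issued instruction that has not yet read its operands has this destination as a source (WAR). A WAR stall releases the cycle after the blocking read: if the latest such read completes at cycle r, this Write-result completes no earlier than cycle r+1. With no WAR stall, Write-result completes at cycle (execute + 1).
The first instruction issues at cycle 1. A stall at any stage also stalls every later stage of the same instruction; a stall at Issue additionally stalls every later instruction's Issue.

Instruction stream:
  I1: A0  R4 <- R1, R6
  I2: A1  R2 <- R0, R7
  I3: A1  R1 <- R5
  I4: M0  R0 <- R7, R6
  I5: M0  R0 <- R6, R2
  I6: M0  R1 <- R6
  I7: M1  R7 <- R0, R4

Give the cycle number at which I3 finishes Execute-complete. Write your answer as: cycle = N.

1) issue 1, read 2, done 3, write 4
2) issue 2, read 3, done 5, write 6
3) issue 7, read 8, done 10, write 11  <struct: A1 busy until I2 writes@6>
4) issue 8, read 9, done 14, write 15
5) issue 16, read 17, done 22, write 23  <struct: M0 busy until I4 writes@15>
6) issue 24, read 25, done 30, write 31  <struct: M0 busy until I5 writes@23>
7) issue 25, read 26, done 31, write 32

cycle = 10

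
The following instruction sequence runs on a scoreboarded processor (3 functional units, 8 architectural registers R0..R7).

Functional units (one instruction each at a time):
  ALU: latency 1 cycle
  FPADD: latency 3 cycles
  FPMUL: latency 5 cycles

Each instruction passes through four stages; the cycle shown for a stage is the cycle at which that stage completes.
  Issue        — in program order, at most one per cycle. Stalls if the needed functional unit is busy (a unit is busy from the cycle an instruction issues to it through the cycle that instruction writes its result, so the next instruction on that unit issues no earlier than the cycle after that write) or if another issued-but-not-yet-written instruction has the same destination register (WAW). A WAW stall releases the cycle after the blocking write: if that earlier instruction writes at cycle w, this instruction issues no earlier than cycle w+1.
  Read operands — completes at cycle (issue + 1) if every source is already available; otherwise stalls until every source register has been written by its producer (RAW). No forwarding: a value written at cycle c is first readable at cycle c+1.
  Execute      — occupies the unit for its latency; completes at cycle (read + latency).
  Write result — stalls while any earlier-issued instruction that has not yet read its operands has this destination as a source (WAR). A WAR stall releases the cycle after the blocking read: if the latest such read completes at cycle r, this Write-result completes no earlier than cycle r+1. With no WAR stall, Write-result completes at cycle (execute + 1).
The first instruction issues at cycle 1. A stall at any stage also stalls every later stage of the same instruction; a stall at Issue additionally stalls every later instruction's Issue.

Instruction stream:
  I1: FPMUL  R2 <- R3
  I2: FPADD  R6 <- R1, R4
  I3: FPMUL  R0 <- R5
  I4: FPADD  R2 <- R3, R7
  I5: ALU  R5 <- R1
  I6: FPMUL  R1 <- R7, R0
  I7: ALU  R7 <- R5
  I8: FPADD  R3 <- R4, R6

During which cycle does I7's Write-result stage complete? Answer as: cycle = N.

cycle = 21

c1: I1 issues→FPMUL
c2: I1 reads; I2 issues→FPADD
c3: I2 reads
c6: I2 exec-done
c7: I1 exec-done; I2 writes R6
c8: I1 writes R2
c9: I3 issues→FPMUL
c10: I3 reads; I4 issues→FPADD
c11: I4 reads; I5 issues→ALU
c12: I5 reads
c13: I5 exec-done
c14: I4 exec-done; I5 writes R5
c15: I3 exec-done; I4 writes R2
c16: I3 writes R0
c17: I6 issues→FPMUL
c18: I6 reads; I7 issues→ALU
c19: I7 reads; I8 issues→FPADD
c20: I7 exec-done; I8 reads
c21: I7 writes R7
c23: I6 exec-done; I8 exec-done
c24: I6 writes R1; I8 writes R3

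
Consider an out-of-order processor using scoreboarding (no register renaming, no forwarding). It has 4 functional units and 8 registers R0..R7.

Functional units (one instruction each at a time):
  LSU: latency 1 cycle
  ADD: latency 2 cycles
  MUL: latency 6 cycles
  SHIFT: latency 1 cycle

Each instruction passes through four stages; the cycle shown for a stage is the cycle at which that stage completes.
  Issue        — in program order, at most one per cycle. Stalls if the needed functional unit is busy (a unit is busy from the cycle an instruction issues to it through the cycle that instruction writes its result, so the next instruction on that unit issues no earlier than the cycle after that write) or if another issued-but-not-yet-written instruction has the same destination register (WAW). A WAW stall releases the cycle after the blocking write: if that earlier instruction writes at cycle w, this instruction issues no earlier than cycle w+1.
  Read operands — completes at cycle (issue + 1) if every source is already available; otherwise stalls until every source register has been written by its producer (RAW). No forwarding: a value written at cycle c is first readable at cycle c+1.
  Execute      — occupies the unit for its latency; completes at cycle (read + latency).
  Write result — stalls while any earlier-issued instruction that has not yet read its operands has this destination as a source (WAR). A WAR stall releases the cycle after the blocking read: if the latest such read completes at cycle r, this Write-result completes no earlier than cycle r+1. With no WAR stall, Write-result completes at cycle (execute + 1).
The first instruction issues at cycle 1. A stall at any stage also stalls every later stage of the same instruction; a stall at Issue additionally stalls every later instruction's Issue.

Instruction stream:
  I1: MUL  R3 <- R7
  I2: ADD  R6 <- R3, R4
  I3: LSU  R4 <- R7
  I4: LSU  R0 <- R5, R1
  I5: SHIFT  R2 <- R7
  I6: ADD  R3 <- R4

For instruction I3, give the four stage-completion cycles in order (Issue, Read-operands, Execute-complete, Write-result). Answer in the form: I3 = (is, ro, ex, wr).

I1: IS=1 RO=2 EX=8 WR=9
I2: IS=2 RO=10 EX=12 WR=13  [RAW R3: wait I1 write@9]
I3: IS=3 RO=4 EX=5 WR=11  [WAR R4: wait I2 read@10]
I4: IS=12 RO=13 EX=14 WR=15  [struct: LSU busy until I3 writes@11]
I5: IS=13 RO=14 EX=15 WR=16
I6: IS=14 RO=15 EX=17 WR=18

I3 = (3, 4, 5, 11)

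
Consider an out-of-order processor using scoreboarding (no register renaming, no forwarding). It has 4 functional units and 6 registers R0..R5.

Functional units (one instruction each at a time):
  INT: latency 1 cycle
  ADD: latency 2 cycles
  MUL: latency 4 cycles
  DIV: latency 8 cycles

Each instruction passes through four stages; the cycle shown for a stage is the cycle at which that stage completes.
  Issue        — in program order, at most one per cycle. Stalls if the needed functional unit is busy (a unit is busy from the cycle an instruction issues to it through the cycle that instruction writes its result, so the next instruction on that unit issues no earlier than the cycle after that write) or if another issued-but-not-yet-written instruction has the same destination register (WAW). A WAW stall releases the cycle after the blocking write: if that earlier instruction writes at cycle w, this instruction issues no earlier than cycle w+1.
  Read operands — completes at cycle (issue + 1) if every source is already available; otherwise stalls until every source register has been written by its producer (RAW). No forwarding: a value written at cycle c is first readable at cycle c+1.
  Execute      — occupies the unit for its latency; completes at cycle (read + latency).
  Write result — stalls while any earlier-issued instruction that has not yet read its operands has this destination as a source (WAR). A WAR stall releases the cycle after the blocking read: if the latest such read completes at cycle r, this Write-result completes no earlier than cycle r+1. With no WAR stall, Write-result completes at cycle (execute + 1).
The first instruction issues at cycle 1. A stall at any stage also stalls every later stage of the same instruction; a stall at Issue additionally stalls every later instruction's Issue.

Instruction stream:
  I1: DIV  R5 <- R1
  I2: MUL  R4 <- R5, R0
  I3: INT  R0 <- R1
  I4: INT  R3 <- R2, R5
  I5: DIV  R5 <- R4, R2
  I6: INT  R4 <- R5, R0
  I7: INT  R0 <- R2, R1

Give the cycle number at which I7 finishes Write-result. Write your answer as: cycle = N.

t=1  I1 issues→DIV
t=2  I1 reads; I2 issues→MUL
t=3  I3 issues→INT
t=4  I3 reads
t=5  I3 exec-done
t=10  I1 exec-done
t=11  I1 writes R5
t=12  I2 reads
t=13  I3 writes R0
t=14  I4 issues→INT
t=15  I4 reads; I5 issues→DIV
t=16  I2 exec-done; I4 exec-done
t=17  I2 writes R4; I4 writes R3
t=18  I5 reads; I6 issues→INT
t=26  I5 exec-done
t=27  I5 writes R5
t=28  I6 reads
t=29  I6 exec-done
t=30  I6 writes R4
t=31  I7 issues→INT
t=32  I7 reads
t=33  I7 exec-done
t=34  I7 writes R0

cycle = 34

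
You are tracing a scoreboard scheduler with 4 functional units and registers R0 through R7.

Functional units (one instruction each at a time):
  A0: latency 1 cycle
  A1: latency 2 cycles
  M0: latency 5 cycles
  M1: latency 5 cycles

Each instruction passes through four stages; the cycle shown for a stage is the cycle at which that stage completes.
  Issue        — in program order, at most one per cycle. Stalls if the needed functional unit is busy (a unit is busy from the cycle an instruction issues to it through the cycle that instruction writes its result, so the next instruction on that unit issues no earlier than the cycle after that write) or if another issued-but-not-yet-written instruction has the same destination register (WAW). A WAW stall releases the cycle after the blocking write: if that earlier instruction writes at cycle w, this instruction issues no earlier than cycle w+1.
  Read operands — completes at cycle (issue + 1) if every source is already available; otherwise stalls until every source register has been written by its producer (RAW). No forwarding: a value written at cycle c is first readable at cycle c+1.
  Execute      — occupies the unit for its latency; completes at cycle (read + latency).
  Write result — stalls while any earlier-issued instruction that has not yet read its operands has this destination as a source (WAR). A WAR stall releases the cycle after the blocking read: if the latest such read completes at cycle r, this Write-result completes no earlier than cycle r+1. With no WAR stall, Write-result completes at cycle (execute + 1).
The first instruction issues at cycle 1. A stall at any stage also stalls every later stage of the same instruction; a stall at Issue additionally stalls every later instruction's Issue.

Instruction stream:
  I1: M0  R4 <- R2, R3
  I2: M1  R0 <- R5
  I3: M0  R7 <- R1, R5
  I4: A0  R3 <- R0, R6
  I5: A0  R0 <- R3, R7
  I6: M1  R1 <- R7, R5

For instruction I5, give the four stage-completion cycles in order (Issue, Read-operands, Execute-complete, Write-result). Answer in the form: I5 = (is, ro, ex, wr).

I5 = (14, 17, 18, 19)

[I1] 1/2/7/8
[I2] 2/3/8/9
[I3] 9/10/15/16  (struct: M0 busy until I1 writes@8)
[I4] 10/11/12/13
[I5] 14/17/18/19  (struct: A0 busy until I4 writes@13; RAW R7: wait I3 write@16)
[I6] 15/17/22/23  (RAW R7: wait I3 write@16)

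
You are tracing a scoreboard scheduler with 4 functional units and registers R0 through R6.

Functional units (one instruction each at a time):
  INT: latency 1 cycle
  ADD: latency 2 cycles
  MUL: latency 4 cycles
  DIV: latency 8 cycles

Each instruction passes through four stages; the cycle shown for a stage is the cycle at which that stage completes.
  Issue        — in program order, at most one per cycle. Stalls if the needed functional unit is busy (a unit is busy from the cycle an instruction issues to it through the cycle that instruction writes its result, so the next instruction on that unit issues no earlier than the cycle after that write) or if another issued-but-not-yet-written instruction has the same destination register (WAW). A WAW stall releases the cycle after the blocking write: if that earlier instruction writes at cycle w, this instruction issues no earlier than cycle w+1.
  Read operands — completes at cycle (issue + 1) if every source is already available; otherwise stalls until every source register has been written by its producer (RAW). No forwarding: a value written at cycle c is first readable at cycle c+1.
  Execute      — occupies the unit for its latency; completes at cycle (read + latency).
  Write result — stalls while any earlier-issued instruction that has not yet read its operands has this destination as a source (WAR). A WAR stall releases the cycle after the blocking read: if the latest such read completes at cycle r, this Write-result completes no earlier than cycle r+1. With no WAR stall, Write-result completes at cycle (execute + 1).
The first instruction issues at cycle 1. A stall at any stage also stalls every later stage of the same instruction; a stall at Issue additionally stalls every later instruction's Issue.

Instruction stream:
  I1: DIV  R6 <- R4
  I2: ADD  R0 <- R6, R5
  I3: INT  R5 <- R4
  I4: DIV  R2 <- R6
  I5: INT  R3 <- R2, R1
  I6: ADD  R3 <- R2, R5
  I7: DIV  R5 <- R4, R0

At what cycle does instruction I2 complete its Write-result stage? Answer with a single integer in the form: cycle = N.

cycle = 15

t=1  I1→DIV
t=2  I1 RO | I2→ADD
t=3  I3→INT
t=4  I3 RO
t=5  I3 EX
t=10  I1 EX
t=11  I1 WR R6
t=12  I2 RO | I4→DIV
t=13  I3 WR R5 | I4 RO
t=14  I2 EX | I5→INT
t=15  I2 WR R0
t=21  I4 EX
t=22  I4 WR R2
t=23  I5 RO
t=24  I5 EX
t=25  I5 WR R3
t=26  I6→ADD
t=27  I6 RO | I7→DIV
t=28  I7 RO
t=29  I6 EX
t=30  I6 WR R3
t=36  I7 EX
t=37  I7 WR R5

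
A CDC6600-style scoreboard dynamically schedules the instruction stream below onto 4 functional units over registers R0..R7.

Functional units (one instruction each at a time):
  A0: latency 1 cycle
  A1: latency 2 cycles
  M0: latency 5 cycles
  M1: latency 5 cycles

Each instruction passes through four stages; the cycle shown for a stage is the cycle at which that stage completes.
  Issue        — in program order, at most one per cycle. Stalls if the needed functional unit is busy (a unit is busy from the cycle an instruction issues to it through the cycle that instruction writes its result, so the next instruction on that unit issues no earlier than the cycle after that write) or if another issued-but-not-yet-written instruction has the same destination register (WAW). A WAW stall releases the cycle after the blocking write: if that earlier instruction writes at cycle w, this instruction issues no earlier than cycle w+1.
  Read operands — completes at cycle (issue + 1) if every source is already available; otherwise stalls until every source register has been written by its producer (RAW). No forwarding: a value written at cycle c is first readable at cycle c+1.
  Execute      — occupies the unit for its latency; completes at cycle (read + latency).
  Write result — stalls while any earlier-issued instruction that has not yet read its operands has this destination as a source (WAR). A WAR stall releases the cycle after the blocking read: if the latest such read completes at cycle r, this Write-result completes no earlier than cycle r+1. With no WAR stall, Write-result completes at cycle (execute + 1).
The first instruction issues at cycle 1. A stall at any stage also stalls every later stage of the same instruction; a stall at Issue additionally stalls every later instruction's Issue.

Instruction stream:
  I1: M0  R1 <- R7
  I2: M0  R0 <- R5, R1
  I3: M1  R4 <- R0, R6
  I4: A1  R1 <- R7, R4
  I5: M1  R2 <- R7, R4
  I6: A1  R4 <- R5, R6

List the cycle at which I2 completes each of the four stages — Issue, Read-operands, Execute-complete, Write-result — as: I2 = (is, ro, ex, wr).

I2 = (9, 10, 15, 16)

c1: I1→M0
c2: I1 RO
c7: I1 EX
c8: I1 WR R1
c9: I2→M0
c10: I2 RO, I3→M1
c11: I4→A1
c15: I2 EX
c16: I2 WR R0
c17: I3 RO
c22: I3 EX
c23: I3 WR R4
c24: I4 RO, I5→M1
c25: I5 RO
c26: I4 EX
c27: I4 WR R1
c28: I6→A1
c29: I6 RO
c30: I5 EX
c31: I5 WR R2, I6 EX
c32: I6 WR R4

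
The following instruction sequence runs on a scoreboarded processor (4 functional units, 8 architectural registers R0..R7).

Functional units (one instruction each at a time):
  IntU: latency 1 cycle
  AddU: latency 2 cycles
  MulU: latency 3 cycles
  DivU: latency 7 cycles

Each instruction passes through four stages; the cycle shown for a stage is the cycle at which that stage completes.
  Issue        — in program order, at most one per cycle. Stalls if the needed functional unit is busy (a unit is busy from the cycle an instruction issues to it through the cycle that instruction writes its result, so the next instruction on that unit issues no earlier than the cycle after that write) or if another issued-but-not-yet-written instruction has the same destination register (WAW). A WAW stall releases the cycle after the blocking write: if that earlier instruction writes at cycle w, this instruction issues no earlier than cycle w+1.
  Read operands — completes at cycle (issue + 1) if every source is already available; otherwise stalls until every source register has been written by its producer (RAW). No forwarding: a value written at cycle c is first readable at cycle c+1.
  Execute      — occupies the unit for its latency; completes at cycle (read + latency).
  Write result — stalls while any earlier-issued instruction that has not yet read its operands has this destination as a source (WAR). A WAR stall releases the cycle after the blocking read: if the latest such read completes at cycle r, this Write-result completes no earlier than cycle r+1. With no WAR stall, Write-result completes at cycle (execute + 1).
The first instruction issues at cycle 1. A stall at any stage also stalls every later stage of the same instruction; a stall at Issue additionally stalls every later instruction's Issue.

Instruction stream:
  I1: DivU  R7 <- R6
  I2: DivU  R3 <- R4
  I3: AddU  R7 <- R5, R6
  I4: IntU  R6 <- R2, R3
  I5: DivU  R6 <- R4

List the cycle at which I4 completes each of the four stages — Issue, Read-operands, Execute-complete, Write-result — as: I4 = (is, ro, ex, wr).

I4 = (13, 21, 22, 23)

1) issue 1, read 2, done 9, write 10
2) issue 11, read 12, done 19, write 20  <struct: DivU busy until I1 writes@10>
3) issue 12, read 13, done 15, write 16
4) issue 13, read 21, done 22, write 23  <RAW R3: wait I2 write@20>
5) issue 24, read 25, done 32, write 33  <WAW R6: wait I4 write@23>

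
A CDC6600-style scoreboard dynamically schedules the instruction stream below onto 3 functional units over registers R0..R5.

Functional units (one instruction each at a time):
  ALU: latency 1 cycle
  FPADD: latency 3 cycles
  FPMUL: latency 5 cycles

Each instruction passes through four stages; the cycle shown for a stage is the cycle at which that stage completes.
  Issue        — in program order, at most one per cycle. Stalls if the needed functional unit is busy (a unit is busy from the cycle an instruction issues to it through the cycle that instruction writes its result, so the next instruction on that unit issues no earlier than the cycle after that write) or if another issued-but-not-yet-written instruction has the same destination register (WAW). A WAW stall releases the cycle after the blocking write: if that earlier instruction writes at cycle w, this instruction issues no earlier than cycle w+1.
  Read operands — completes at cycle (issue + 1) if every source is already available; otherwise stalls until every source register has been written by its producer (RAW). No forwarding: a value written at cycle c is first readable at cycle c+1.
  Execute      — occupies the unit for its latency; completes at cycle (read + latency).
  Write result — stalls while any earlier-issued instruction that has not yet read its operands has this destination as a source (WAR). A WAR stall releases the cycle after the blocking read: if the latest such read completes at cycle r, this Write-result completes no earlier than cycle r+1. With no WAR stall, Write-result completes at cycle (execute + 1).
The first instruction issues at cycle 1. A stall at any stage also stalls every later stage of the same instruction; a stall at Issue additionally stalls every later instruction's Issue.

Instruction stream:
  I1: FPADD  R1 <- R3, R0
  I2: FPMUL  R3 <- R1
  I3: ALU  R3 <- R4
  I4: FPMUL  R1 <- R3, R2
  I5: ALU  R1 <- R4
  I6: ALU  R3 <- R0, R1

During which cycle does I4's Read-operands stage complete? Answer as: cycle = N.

t=1  I1 issues→FPADD
t=2  I1 reads · I2 issues→FPMUL
t=5  I1 exec-done
t=6  I1 writes R1
t=7  I2 reads
t=12  I2 exec-done
t=13  I2 writes R3
t=14  I3 issues→ALU
t=15  I3 reads · I4 issues→FPMUL
t=16  I3 exec-done
t=17  I3 writes R3
t=18  I4 reads
t=23  I4 exec-done
t=24  I4 writes R1
t=25  I5 issues→ALU
t=26  I5 reads
t=27  I5 exec-done
t=28  I5 writes R1
t=29  I6 issues→ALU
t=30  I6 reads
t=31  I6 exec-done
t=32  I6 writes R3

cycle = 18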